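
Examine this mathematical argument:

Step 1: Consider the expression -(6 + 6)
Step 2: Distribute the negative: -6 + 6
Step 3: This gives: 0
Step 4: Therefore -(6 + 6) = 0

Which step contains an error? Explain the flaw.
Step 2: Distribute the negative: -6 + 6

Step 2 incorrectly distributes the negative sign. The correct distribution is -(6 + 6) = -6 - 6 = -12. The negative must be applied to both terms, not just the first. The error treats -(6 + 6) as -6 + 6, which equals 0 instead of -12.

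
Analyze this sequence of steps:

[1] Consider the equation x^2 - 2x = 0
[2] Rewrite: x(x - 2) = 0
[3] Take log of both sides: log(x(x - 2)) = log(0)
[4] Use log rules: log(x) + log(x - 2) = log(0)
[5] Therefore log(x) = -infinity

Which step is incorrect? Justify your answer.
Step 3: Take log of both sides: log(x(x - 2)) = log(0)

Step 3 takes the logarithm of both sides, resulting in log(0) on the right side. The logarithm is only defined for positive numbers; log(0) is undefined (approaches negative infinity). This operation is invalid.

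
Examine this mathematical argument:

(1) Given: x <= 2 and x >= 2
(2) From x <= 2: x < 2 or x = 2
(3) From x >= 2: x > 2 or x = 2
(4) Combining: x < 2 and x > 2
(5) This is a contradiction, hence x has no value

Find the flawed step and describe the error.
Step 4: Combining: x < 2 and x > 2

Step 4 incorrectly combines the conditions. From x <= 2 and x >= 2, the intersection is x = 2. The error treats the 'or' cases as 'and' requirements. The correct conclusion is that x = 2 is the unique solution, not that no solution exists.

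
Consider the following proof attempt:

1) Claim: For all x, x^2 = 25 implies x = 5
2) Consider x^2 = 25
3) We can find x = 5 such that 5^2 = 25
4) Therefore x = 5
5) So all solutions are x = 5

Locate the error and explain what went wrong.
Step 4: Therefore x = 5

Step 4 incorrectly concludes that x = 5 is the only solution. The proof shows that x = 5 is A solution (existence), but does not show it is the ONLY solution (uniqueness). In fact, x = -5 is also a solution since (-5)^2 = 25. Finding one solution doesn't prove there are no others.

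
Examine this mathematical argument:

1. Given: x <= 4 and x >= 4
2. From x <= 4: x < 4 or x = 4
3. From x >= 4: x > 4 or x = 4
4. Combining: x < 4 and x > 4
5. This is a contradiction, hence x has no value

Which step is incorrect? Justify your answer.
Step 4: Combining: x < 4 and x > 4

Step 4 incorrectly combines the conditions. From x <= 4 and x >= 4, the intersection is x = 4. The error treats the 'or' cases as 'and' requirements. The correct conclusion is that x = 4 is the unique solution, not that no solution exists.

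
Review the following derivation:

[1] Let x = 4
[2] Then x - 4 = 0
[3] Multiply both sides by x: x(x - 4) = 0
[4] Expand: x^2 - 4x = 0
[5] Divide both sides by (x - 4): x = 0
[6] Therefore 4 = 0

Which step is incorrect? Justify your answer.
Step 5: Divide both sides by (x - 4): x = 0

Step 5 divides both sides by (x - 4). However, since x = 4, we have (x - 4) = 0. Division by zero is undefined, making this step invalid.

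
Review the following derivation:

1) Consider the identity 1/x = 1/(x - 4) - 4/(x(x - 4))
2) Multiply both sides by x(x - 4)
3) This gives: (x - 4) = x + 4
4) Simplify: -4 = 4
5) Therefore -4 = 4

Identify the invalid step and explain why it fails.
Step 3: This gives: (x - 4) = x + 4

Step 3 makes a sign error when clearing denominators. Multiplying -4/(x(x - 4)) by x(x - 4) gives -4, not +4. The correct result is (x - 4) = x - 4, which is trivially true, not (x - 4) = x + 4. (Step 1 is a valid identity: 1/(x - 4) - 4/(x(x - 4)) = (x - 4)/(x(x - 4)) = 1/x.)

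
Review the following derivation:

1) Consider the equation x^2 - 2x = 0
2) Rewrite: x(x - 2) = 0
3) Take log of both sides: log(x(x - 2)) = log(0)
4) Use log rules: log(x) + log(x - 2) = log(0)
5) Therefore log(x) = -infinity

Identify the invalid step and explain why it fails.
Step 3: Take log of both sides: log(x(x - 2)) = log(0)

Step 3 takes the logarithm of both sides, resulting in log(0) on the right side. The logarithm is only defined for positive numbers; log(0) is undefined (approaches negative infinity). This operation is invalid.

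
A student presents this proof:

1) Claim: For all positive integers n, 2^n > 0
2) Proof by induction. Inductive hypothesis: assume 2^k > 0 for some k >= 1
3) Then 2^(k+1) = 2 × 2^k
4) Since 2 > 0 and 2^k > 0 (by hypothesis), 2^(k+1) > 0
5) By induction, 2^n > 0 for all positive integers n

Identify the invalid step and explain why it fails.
Step 5: By induction, 2^n > 0 for all positive integers n

Step 5 concludes the proof by induction, but no base case was ever established. A valid induction proof requires: (1) a base case proving 2^1 > 0, and (2) an inductive step showing IF 2^k > 0 THEN 2^(k+1) > 0. Steps 2-4 correctly establish the inductive step, but without the base case the conclusion in step 5 does not follow.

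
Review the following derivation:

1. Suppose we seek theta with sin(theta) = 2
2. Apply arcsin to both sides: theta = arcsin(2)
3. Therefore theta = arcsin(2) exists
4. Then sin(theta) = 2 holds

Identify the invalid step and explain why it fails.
Step 2: Apply arcsin to both sides: theta = arcsin(2)

Step 2 applies arcsin to 2. However, arcsin(x) is only defined for x in [-1, 1] because sin(theta) can only produce values in that range. Since |2| > 1, arcsin(2) is undefined. There is no angle whose sine equals 2.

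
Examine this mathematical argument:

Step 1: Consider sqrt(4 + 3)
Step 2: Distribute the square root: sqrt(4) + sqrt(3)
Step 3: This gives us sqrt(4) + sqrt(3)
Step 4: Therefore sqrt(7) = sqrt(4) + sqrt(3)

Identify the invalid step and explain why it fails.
Step 2: Distribute the square root: sqrt(4) + sqrt(3)

Step 2 incorrectly 'distributes' the square root over addition. The square root function does not distribute: sqrt(a + b) ≠ sqrt(a) + sqrt(b). In fact, sqrt(4 + 3) = sqrt(7) ≈ 2.6458, while sqrt(4) + sqrt(3) ≈ 3.7321.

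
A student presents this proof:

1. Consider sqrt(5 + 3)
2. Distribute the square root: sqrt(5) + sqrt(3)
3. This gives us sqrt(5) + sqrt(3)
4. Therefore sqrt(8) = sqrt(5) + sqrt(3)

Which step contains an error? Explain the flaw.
Step 2: Distribute the square root: sqrt(5) + sqrt(3)

Step 2 incorrectly 'distributes' the square root over addition. The square root function does not distribute: sqrt(a + b) ≠ sqrt(a) + sqrt(b). In fact, sqrt(5 + 3) = sqrt(8) ≈ 2.8284, while sqrt(5) + sqrt(3) ≈ 3.9681.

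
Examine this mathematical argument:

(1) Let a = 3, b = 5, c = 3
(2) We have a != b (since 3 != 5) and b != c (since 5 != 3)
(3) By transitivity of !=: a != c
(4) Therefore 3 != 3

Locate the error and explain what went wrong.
Step 3: By transitivity of !=: a != c

Step 3 incorrectly applies transitivity to the '!=' relation. Transitivity states: if a R b and b R c, then a R c. However, '!=' is not transitive. Counterexample: 3 != 5 and 5 != 3, but 3 = 3 (both equal 3). Transitivity holds for relations like <, <=, =, but not for !=.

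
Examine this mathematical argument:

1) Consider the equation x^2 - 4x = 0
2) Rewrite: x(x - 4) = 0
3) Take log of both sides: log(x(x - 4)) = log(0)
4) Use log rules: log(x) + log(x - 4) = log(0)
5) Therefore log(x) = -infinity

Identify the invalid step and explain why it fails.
Step 3: Take log of both sides: log(x(x - 4)) = log(0)

Step 3 takes the logarithm of both sides, resulting in log(0) on the right side. The logarithm is only defined for positive numbers; log(0) is undefined (approaches negative infinity). This operation is invalid.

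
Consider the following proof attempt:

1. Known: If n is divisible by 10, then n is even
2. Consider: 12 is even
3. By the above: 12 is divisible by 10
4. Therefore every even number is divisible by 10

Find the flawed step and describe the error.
Step 3: By the above: 12 is divisible by 10

Step 3 commits the fallacy of affirming the consequent. The known fact 'divisible by 10 → even' does NOT imply 'even → divisible by 10'. That would be the converse, which is false. For example, 12 is even but 12 ÷ 10 = 1.20, which is not an integer.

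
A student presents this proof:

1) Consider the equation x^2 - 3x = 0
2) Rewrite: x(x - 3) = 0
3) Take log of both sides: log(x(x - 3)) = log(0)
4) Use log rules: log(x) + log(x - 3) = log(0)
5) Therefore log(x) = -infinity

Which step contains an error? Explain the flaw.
Step 3: Take log of both sides: log(x(x - 3)) = log(0)

Step 3 takes the logarithm of both sides, resulting in log(0) on the right side. The logarithm is only defined for positive numbers; log(0) is undefined (approaches negative infinity). This operation is invalid.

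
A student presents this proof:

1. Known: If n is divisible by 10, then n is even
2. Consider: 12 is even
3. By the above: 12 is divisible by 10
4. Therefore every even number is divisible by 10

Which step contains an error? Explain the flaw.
Step 3: By the above: 12 is divisible by 10

Step 3 commits the fallacy of affirming the consequent. The known fact 'divisible by 10 → even' does NOT imply 'even → divisible by 10'. That would be the converse, which is false. For example, 12 is even but 12 ÷ 10 = 1.20, which is not an integer.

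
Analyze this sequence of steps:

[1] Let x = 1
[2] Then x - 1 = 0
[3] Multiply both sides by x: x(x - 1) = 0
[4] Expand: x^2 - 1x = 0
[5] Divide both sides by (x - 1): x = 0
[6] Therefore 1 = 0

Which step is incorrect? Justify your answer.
Step 5: Divide both sides by (x - 1): x = 0

Step 5 divides both sides by (x - 1). However, since x = 1, we have (x - 1) = 0. Division by zero is undefined, making this step invalid.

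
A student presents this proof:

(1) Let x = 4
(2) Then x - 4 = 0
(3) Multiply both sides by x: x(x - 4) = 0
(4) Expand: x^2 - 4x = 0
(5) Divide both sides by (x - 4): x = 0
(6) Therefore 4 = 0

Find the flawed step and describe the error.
Step 5: Divide both sides by (x - 4): x = 0

Step 5 divides both sides by (x - 4). However, since x = 4, we have (x - 4) = 0. Division by zero is undefined, making this step invalid.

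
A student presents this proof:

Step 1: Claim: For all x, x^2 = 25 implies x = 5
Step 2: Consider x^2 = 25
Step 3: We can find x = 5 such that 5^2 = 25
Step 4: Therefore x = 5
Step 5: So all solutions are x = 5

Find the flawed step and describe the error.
Step 4: Therefore x = 5

Step 4 incorrectly concludes that x = 5 is the only solution. The proof shows that x = 5 is A solution (existence), but does not show it is the ONLY solution (uniqueness). In fact, x = -5 is also a solution since (-5)^2 = 25. Finding one solution doesn't prove there are no others.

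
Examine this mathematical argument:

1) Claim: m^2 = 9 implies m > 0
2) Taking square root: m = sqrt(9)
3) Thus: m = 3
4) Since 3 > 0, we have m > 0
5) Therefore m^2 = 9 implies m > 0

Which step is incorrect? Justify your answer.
Step 2: Taking square root: m = sqrt(9)

Step 2 takes the square root and assumes the positive root only. The equation m^2 = 9 actually has two solutions: m = 3 and m = -3. The proof silently assumes m > 0 without justification, then uses this assumption to conclude m > 0, which is circular. The counterexample m = -3 shows the claim is false.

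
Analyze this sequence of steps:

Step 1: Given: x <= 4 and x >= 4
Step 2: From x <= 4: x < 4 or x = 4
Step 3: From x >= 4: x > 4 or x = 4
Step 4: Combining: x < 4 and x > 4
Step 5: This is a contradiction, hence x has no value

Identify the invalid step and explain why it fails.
Step 4: Combining: x < 4 and x > 4

Step 4 incorrectly combines the conditions. From x <= 4 and x >= 4, the intersection is x = 4. The error treats the 'or' cases as 'and' requirements. The correct conclusion is that x = 4 is the unique solution, not that no solution exists.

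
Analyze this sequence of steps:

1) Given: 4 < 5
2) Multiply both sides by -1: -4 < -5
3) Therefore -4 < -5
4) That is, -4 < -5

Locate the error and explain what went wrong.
Step 2: Multiply both sides by -1: -4 < -5

Step 2 multiplies both sides by -1 but fails to reverse the inequality sign. When multiplying (or dividing) an inequality by a negative number, the direction must be reversed. Since 4 < 5, we should get -4 > -5, i.e., -4 > -5.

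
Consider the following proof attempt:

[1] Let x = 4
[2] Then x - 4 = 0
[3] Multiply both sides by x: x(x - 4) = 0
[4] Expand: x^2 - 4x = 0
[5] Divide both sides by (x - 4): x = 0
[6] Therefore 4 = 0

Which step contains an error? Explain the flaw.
Step 5: Divide both sides by (x - 4): x = 0

Step 5 divides both sides by (x - 4). However, since x = 4, we have (x - 4) = 0. Division by zero is undefined, making this step invalid.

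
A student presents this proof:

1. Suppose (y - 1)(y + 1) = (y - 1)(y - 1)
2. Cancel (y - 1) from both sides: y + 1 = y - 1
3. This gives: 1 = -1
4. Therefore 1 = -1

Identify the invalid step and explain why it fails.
Step 2: Cancel (y - 1) from both sides: y + 1 = y - 1

Step 2 cancels (y - 1) from both sides. This is only valid if (y - 1) ≠ 0, i.e., y ≠ 1. When y = 1, both sides equal zero regardless of the other factors. The correct approach requires considering y = 1 as a separate case.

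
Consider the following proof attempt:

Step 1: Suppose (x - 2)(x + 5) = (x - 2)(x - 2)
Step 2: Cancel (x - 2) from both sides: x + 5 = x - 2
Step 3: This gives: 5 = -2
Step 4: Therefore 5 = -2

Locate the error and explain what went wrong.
Step 2: Cancel (x - 2) from both sides: x + 5 = x - 2

Step 2 cancels (x - 2) from both sides. This is only valid if (x - 2) ≠ 0, i.e., x ≠ 2. When x = 2, both sides equal zero regardless of the other factors. The correct approach requires considering x = 2 as a separate case.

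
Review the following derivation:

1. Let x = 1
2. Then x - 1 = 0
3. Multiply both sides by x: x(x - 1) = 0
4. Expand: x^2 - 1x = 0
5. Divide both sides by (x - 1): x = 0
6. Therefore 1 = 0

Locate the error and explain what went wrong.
Step 5: Divide both sides by (x - 1): x = 0

Step 5 divides both sides by (x - 1). However, since x = 1, we have (x - 1) = 0. Division by zero is undefined, making this step invalid.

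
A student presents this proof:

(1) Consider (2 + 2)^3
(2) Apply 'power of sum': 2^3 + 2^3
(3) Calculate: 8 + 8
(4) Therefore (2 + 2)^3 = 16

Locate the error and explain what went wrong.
Step 2: Apply 'power of sum': 2^3 + 2^3

Step 2 incorrectly applies a non-existent rule '(a+b)^n = a^n + b^n'. This is false in general. The correct expansion uses the binomial theorem. The actual value is (2 + 2)^3 = 4^3 = 64, not 16.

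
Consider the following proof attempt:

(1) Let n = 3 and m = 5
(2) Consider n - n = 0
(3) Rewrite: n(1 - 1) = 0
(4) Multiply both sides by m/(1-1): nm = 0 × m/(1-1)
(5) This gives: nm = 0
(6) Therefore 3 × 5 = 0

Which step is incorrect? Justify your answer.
Step 4: Multiply both sides by m/(1-1): nm = 0 × m/(1-1)

Step 4 multiplies both sides by m/(1-1). However, 1-1 = 0, so this is multiplication by m/0, which is undefined. We cannot multiply by an undefined expression.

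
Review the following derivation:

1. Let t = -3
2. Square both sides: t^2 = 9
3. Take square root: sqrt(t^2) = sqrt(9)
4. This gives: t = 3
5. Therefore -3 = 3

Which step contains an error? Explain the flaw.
Step 4: This gives: t = 3

Step 4 incorrectly states that sqrt(t^2) = t. The correct identity is sqrt(t^2) = |t|. Since t = -3 < 0, we have sqrt(t^2) = |-3| = 3, not t = -3.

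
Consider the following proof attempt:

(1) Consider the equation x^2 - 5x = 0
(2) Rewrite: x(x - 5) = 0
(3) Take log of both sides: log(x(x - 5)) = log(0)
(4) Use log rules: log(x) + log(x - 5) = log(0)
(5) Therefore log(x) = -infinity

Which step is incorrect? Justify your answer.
Step 3: Take log of both sides: log(x(x - 5)) = log(0)

Step 3 takes the logarithm of both sides, resulting in log(0) on the right side. The logarithm is only defined for positive numbers; log(0) is undefined (approaches negative infinity). This operation is invalid.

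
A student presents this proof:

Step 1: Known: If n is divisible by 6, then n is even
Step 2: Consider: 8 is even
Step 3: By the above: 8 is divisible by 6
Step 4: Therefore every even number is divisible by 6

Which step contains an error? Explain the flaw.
Step 3: By the above: 8 is divisible by 6

Step 3 commits the fallacy of affirming the consequent. The known fact 'divisible by 6 → even' does NOT imply 'even → divisible by 6'. That would be the converse, which is false. For example, 8 is even but 8 ÷ 6 = 1.33, which is not an integer.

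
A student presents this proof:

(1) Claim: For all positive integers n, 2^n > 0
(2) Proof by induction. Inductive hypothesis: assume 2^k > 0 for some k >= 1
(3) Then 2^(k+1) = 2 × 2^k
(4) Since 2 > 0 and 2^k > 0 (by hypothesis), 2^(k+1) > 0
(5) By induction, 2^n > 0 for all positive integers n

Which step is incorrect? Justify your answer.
Step 5: By induction, 2^n > 0 for all positive integers n

Step 5 concludes the proof by induction, but no base case was ever established. A valid induction proof requires: (1) a base case proving 2^1 > 0, and (2) an inductive step showing IF 2^k > 0 THEN 2^(k+1) > 0. Steps 2-4 correctly establish the inductive step, but without the base case the conclusion in step 5 does not follow.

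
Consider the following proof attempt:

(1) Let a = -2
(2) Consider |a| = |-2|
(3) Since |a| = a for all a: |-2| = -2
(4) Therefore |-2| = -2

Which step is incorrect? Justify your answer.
Step 3: Since |a| = a for all a: |-2| = -2

Step 3 incorrectly states that |a| = a for all a. The correct definition is |a| = a when a >= 0, and |a| = -a when a < 0. Since -2 < 0, we have |-2| = -(-2) = 2, not -2.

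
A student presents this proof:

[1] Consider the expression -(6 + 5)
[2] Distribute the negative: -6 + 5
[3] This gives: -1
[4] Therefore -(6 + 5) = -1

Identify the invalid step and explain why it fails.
Step 2: Distribute the negative: -6 + 5

Step 2 incorrectly distributes the negative sign. The correct distribution is -(6 + 5) = -6 - 5 = -11. The negative must be applied to both terms, not just the first. The error treats -(6 + 5) as -6 + 5, which equals -1 instead of -11.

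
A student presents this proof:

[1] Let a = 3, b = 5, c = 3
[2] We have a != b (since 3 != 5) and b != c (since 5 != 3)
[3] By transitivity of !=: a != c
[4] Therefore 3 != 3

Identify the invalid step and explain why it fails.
Step 3: By transitivity of !=: a != c

Step 3 incorrectly applies transitivity to the '!=' relation. Transitivity states: if a R b and b R c, then a R c. However, '!=' is not transitive. Counterexample: 3 != 5 and 5 != 3, but 3 = 3 (both equal 3). Transitivity holds for relations like <, <=, =, but not for !=.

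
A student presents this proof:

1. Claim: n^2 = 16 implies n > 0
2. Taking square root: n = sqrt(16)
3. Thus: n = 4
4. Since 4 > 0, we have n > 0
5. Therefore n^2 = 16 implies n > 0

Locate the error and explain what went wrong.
Step 2: Taking square root: n = sqrt(16)

Step 2 takes the square root and assumes the positive root only. The equation n^2 = 16 actually has two solutions: n = 4 and n = -4. The proof silently assumes n > 0 without justification, then uses this assumption to conclude n > 0, which is circular. The counterexample n = -4 shows the claim is false.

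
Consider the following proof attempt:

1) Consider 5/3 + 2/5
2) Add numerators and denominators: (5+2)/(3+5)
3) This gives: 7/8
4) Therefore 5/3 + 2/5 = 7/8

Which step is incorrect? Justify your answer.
Step 2: Add numerators and denominators: (5+2)/(3+5)

Step 2 incorrectly adds fractions by separately adding numerators and denominators. This is wrong. The correct method requires a common denominator: 5/3 + 2/5 = (5×5 + 2×3)/(3×5) = 31/15 = 31/15. The method used gives 7/8, which is different.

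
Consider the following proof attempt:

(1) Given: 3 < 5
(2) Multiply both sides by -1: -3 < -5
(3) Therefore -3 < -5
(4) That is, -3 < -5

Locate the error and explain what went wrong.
Step 2: Multiply both sides by -1: -3 < -5

Step 2 multiplies both sides by -1 but fails to reverse the inequality sign. When multiplying (or dividing) an inequality by a negative number, the direction must be reversed. Since 3 < 5, we should get -3 > -5, i.e., -3 > -5.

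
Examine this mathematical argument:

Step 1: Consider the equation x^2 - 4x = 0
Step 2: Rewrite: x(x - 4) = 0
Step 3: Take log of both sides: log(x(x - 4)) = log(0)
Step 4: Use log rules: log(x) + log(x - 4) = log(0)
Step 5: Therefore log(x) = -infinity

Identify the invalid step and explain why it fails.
Step 3: Take log of both sides: log(x(x - 4)) = log(0)

Step 3 takes the logarithm of both sides, resulting in log(0) on the right side. The logarithm is only defined for positive numbers; log(0) is undefined (approaches negative infinity). This operation is invalid.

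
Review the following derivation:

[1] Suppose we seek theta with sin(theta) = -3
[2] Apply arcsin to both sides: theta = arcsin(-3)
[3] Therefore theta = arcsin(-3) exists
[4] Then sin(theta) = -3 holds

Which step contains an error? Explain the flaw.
Step 2: Apply arcsin to both sides: theta = arcsin(-3)

Step 2 applies arcsin to -3. However, arcsin(x) is only defined for x in [-1, 1] because sin(theta) can only produce values in that range. Since |-3| > 1, arcsin(-3) is undefined. There is no angle whose sine equals -3.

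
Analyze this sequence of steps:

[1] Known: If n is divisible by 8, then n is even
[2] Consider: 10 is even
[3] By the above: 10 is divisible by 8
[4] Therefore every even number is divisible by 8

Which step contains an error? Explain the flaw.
Step 3: By the above: 10 is divisible by 8

Step 3 commits the fallacy of affirming the consequent. The known fact 'divisible by 8 → even' does NOT imply 'even → divisible by 8'. That would be the converse, which is false. For example, 10 is even but 10 ÷ 8 = 1.25, which is not an integer.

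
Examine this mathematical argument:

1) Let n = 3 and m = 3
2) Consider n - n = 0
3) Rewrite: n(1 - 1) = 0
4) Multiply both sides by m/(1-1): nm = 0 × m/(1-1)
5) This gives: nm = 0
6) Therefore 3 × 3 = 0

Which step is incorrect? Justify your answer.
Step 4: Multiply both sides by m/(1-1): nm = 0 × m/(1-1)

Step 4 multiplies both sides by m/(1-1). However, 1-1 = 0, so this is multiplication by m/0, which is undefined. We cannot multiply by an undefined expression.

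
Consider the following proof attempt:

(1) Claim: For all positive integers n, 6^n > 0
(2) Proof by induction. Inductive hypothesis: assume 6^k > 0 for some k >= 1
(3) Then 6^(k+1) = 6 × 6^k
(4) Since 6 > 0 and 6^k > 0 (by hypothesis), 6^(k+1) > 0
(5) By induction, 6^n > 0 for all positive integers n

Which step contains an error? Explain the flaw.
Step 5: By induction, 6^n > 0 for all positive integers n

Step 5 concludes the proof by induction, but no base case was ever established. A valid induction proof requires: (1) a base case proving 6^1 > 0, and (2) an inductive step showing IF 6^k > 0 THEN 6^(k+1) > 0. Steps 2-4 correctly establish the inductive step, but without the base case the conclusion in step 5 does not follow.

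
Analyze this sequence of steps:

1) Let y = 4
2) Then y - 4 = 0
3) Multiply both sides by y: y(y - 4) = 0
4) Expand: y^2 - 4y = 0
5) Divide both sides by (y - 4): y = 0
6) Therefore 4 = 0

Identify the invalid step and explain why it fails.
Step 5: Divide both sides by (y - 4): y = 0

Step 5 divides both sides by (y - 4). However, since y = 4, we have (y - 4) = 0. Division by zero is undefined, making this step invalid.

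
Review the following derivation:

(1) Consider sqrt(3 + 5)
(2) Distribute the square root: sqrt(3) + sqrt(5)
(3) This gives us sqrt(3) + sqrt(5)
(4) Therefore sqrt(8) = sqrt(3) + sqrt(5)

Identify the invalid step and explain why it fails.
Step 2: Distribute the square root: sqrt(3) + sqrt(5)

Step 2 incorrectly 'distributes' the square root over addition. The square root function does not distribute: sqrt(a + b) ≠ sqrt(a) + sqrt(b). In fact, sqrt(3 + 5) = sqrt(8) ≈ 2.8284, while sqrt(3) + sqrt(5) ≈ 3.9681.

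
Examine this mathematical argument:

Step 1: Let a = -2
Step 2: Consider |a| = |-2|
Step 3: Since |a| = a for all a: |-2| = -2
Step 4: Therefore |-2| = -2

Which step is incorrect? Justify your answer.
Step 3: Since |a| = a for all a: |-2| = -2

Step 3 incorrectly states that |a| = a for all a. The correct definition is |a| = a when a >= 0, and |a| = -a when a < 0. Since -2 < 0, we have |-2| = -(-2) = 2, not -2.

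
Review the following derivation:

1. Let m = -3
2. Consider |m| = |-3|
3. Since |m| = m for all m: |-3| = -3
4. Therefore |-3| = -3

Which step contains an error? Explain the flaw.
Step 3: Since |m| = m for all m: |-3| = -3

Step 3 incorrectly states that |m| = m for all m. The correct definition is |m| = m when m >= 0, and |m| = -m when m < 0. Since -3 < 0, we have |-3| = -(-3) = 3, not -3.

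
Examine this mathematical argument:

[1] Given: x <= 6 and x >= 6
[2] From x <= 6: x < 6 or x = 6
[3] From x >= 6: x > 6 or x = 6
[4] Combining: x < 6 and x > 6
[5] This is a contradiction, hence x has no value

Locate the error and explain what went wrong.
Step 4: Combining: x < 6 and x > 6

Step 4 incorrectly combines the conditions. From x <= 6 and x >= 6, the intersection is x = 6. The error treats the 'or' cases as 'and' requirements. The correct conclusion is that x = 6 is the unique solution, not that no solution exists.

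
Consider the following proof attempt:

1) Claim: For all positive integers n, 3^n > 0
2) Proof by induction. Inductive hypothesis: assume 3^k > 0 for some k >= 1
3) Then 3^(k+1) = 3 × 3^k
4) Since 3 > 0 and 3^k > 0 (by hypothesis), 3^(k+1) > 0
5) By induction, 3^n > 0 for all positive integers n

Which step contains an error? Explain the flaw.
Step 5: By induction, 3^n > 0 for all positive integers n

Step 5 concludes the proof by induction, but no base case was ever established. A valid induction proof requires: (1) a base case proving 3^1 > 0, and (2) an inductive step showing IF 3^k > 0 THEN 3^(k+1) > 0. Steps 2-4 correctly establish the inductive step, but without the base case the conclusion in step 5 does not follow.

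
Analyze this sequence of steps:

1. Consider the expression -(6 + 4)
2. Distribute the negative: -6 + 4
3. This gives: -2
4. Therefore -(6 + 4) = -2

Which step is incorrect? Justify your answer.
Step 2: Distribute the negative: -6 + 4

Step 2 incorrectly distributes the negative sign. The correct distribution is -(6 + 4) = -6 - 4 = -10. The negative must be applied to both terms, not just the first. The error treats -(6 + 4) as -6 + 4, which equals -2 instead of -10.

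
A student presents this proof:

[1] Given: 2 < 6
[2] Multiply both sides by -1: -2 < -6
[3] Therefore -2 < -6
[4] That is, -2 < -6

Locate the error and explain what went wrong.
Step 2: Multiply both sides by -1: -2 < -6

Step 2 multiplies both sides by -1 but fails to reverse the inequality sign. When multiplying (or dividing) an inequality by a negative number, the direction must be reversed. Since 2 < 6, we should get -2 > -6, i.e., -2 > -6.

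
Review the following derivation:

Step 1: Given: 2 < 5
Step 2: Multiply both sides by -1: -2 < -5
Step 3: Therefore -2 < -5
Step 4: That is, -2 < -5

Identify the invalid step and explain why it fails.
Step 2: Multiply both sides by -1: -2 < -5

Step 2 multiplies both sides by -1 but fails to reverse the inequality sign. When multiplying (or dividing) an inequality by a negative number, the direction must be reversed. Since 2 < 5, we should get -2 > -5, i.e., -2 > -5.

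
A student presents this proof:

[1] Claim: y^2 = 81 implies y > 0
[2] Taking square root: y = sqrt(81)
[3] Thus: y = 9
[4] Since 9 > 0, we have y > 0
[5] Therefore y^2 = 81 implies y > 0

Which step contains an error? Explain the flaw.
Step 2: Taking square root: y = sqrt(81)

Step 2 takes the square root and assumes the positive root only. The equation y^2 = 81 actually has two solutions: y = 9 and y = -9. The proof silently assumes y > 0 without justification, then uses this assumption to conclude y > 0, which is circular. The counterexample y = -9 shows the claim is false.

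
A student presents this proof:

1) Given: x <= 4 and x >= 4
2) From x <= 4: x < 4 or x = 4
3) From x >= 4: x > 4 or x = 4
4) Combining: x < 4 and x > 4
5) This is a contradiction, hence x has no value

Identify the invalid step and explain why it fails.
Step 4: Combining: x < 4 and x > 4

Step 4 incorrectly combines the conditions. From x <= 4 and x >= 4, the intersection is x = 4. The error treats the 'or' cases as 'and' requirements. The correct conclusion is that x = 4 is the unique solution, not that no solution exists.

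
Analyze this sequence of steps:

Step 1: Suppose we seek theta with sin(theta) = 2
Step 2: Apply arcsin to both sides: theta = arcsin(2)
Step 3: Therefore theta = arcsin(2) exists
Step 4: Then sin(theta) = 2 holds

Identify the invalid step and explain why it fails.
Step 2: Apply arcsin to both sides: theta = arcsin(2)

Step 2 applies arcsin to 2. However, arcsin(x) is only defined for x in [-1, 1] because sin(theta) can only produce values in that range. Since |2| > 1, arcsin(2) is undefined. There is no angle whose sine equals 2.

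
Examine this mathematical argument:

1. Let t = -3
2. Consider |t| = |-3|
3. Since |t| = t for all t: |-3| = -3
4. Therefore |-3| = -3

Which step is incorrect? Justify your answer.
Step 3: Since |t| = t for all t: |-3| = -3

Step 3 incorrectly states that |t| = t for all t. The correct definition is |t| = t when t >= 0, and |t| = -t when t < 0. Since -3 < 0, we have |-3| = -(-3) = 3, not -3.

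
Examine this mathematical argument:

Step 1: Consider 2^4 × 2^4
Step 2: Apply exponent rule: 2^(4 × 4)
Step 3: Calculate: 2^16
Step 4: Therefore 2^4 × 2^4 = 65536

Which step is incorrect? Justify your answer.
Step 2: Apply exponent rule: 2^(4 × 4)

Step 2 incorrectly states that a^b × a^c = a^(b×c). The correct rule is a^b × a^c = a^(b+c). The actual value is 2^4 × 2^4 = 2^8 = 256, not 2^16 = 65536.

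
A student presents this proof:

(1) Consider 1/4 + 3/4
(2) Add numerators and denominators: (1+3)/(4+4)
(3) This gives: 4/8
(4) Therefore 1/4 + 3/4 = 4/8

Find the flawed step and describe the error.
Step 2: Add numerators and denominators: (1+3)/(4+4)

Step 2 incorrectly adds fractions by separately adding numerators and denominators. This is wrong. The correct method requires a common denominator: 1/4 + 3/4 = (1×4 + 3×4)/(4×4) = 16/16 = 1. The method used gives 4/8, which is different.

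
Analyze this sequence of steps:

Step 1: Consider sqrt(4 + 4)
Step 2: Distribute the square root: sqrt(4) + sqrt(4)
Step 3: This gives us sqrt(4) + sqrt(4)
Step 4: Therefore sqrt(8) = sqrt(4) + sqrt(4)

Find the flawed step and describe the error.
Step 2: Distribute the square root: sqrt(4) + sqrt(4)

Step 2 incorrectly 'distributes' the square root over addition. The square root function does not distribute: sqrt(a + b) ≠ sqrt(a) + sqrt(b). In fact, sqrt(4 + 4) = sqrt(8) ≈ 2.8284, while sqrt(4) + sqrt(4) ≈ 4.0000.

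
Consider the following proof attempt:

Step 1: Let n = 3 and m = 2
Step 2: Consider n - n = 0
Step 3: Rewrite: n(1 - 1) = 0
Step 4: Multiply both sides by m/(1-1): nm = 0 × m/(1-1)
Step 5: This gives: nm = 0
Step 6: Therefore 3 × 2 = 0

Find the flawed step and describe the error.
Step 4: Multiply both sides by m/(1-1): nm = 0 × m/(1-1)

Step 4 multiplies both sides by m/(1-1). However, 1-1 = 0, so this is multiplication by m/0, which is undefined. We cannot multiply by an undefined expression.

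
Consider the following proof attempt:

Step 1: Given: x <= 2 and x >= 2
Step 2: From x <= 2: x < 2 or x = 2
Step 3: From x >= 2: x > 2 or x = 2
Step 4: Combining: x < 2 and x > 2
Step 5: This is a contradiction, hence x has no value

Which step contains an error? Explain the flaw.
Step 4: Combining: x < 2 and x > 2

Step 4 incorrectly combines the conditions. From x <= 2 and x >= 2, the intersection is x = 2. The error treats the 'or' cases as 'and' requirements. The correct conclusion is that x = 2 is the unique solution, not that no solution exists.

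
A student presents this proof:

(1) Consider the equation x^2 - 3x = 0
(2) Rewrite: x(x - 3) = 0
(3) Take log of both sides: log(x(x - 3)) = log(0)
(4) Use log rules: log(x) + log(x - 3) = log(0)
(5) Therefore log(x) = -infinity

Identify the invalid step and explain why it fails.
Step 3: Take log of both sides: log(x(x - 3)) = log(0)

Step 3 takes the logarithm of both sides, resulting in log(0) on the right side. The logarithm is only defined for positive numbers; log(0) is undefined (approaches negative infinity). This operation is invalid.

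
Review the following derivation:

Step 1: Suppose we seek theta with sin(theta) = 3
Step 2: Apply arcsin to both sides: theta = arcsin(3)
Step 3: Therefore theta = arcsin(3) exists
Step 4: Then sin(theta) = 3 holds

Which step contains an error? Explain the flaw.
Step 2: Apply arcsin to both sides: theta = arcsin(3)

Step 2 applies arcsin to 3. However, arcsin(x) is only defined for x in [-1, 1] because sin(theta) can only produce values in that range. Since |3| > 1, arcsin(3) is undefined. There is no angle whose sine equals 3.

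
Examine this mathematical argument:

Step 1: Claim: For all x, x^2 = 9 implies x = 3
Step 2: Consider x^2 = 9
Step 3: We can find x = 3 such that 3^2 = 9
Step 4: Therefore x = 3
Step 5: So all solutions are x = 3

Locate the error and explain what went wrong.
Step 4: Therefore x = 3

Step 4 incorrectly concludes that x = 3 is the only solution. The proof shows that x = 3 is A solution (existence), but does not show it is the ONLY solution (uniqueness). In fact, x = -3 is also a solution since (-3)^2 = 9. Finding one solution doesn't prove there are no others.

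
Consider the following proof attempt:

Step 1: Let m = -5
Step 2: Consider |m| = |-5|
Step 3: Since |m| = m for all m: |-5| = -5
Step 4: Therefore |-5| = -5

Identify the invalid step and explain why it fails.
Step 3: Since |m| = m for all m: |-5| = -5

Step 3 incorrectly states that |m| = m for all m. The correct definition is |m| = m when m >= 0, and |m| = -m when m < 0. Since -5 < 0, we have |-5| = -(-5) = 5, not -5.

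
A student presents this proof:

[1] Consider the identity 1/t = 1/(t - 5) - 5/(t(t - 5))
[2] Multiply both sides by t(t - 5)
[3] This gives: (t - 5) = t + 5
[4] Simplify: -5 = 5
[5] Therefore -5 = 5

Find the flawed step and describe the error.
Step 3: This gives: (t - 5) = t + 5

Step 3 makes a sign error when clearing denominators. Multiplying -5/(t(t - 5)) by t(t - 5) gives -5, not +5. The correct result is (t - 5) = t - 5, which is trivially true, not (t - 5) = t + 5. (Step 1 is a valid identity: 1/(t - 5) - 5/(t(t - 5)) = (t - 5)/(t(t - 5)) = 1/t.)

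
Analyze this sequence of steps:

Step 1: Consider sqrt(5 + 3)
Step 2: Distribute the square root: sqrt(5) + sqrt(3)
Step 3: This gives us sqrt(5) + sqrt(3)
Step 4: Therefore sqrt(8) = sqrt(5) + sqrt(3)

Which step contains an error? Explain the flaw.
Step 2: Distribute the square root: sqrt(5) + sqrt(3)

Step 2 incorrectly 'distributes' the square root over addition. The square root function does not distribute: sqrt(a + b) ≠ sqrt(a) + sqrt(b). In fact, sqrt(5 + 3) = sqrt(8) ≈ 2.8284, while sqrt(5) + sqrt(3) ≈ 3.9681.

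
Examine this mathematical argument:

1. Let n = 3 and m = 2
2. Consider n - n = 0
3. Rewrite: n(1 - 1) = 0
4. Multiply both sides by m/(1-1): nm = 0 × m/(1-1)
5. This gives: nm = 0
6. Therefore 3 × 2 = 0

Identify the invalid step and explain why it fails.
Step 4: Multiply both sides by m/(1-1): nm = 0 × m/(1-1)

Step 4 multiplies both sides by m/(1-1). However, 1-1 = 0, so this is multiplication by m/0, which is undefined. We cannot multiply by an undefined expression.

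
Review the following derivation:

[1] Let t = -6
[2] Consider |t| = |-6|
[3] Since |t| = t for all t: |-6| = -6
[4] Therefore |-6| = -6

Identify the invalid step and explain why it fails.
Step 3: Since |t| = t for all t: |-6| = -6

Step 3 incorrectly states that |t| = t for all t. The correct definition is |t| = t when t >= 0, and |t| = -t when t < 0. Since -6 < 0, we have |-6| = -(-6) = 6, not -6.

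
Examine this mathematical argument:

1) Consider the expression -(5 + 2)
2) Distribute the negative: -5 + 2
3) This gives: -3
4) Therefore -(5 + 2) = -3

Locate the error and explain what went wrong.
Step 2: Distribute the negative: -5 + 2

Step 2 incorrectly distributes the negative sign. The correct distribution is -(5 + 2) = -5 - 2 = -7. The negative must be applied to both terms, not just the first. The error treats -(5 + 2) as -5 + 2, which equals -3 instead of -7.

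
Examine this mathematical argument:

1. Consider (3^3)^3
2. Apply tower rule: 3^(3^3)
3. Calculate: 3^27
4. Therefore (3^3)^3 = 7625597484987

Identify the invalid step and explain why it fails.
Step 2: Apply tower rule: 3^(3^3)

Step 2 incorrectly states that (a^b)^c = a^(b^c). The correct rule is (a^b)^c = a^(b×c). The actual value is (3^3)^3 = 3^9 = 19683, not 3^27 = 7625597484987.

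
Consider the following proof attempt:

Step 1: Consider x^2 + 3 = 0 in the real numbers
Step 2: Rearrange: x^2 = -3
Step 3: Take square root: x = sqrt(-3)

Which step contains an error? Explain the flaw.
Step 3: Take square root: x = sqrt(-3)

Step 3 takes the square root of -3, which is negative. In the real number system, the square root of a negative number is undefined. The equation x^2 + 3 = 0 has no real solutions. Square roots of negative numbers only exist in the complex numbers.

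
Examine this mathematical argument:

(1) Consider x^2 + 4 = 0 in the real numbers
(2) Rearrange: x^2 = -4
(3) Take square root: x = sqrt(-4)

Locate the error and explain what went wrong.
Step 3: Take square root: x = sqrt(-4)

Step 3 takes the square root of -4, which is negative. In the real number system, the square root of a negative number is undefined. The equation x^2 + 4 = 0 has no real solutions. Square roots of negative numbers only exist in the complex numbers.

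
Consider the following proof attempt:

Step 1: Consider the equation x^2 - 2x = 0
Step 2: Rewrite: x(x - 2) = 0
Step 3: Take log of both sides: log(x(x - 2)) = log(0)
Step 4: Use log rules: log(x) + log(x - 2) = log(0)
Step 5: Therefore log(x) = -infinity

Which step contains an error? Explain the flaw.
Step 3: Take log of both sides: log(x(x - 2)) = log(0)

Step 3 takes the logarithm of both sides, resulting in log(0) on the right side. The logarithm is only defined for positive numbers; log(0) is undefined (approaches negative infinity). This operation is invalid.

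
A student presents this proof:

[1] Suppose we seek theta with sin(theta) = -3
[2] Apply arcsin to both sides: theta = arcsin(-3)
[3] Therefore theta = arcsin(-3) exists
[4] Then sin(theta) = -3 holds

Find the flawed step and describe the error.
Step 2: Apply arcsin to both sides: theta = arcsin(-3)

Step 2 applies arcsin to -3. However, arcsin(x) is only defined for x in [-1, 1] because sin(theta) can only produce values in that range. Since |-3| > 1, arcsin(-3) is undefined. There is no angle whose sine equals -3.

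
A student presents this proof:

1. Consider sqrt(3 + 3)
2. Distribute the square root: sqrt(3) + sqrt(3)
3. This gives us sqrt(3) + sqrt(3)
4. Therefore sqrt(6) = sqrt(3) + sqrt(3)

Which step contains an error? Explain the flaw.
Step 2: Distribute the square root: sqrt(3) + sqrt(3)

Step 2 incorrectly 'distributes' the square root over addition. The square root function does not distribute: sqrt(a + b) ≠ sqrt(a) + sqrt(b). In fact, sqrt(3 + 3) = sqrt(6) ≈ 2.4495, while sqrt(3) + sqrt(3) ≈ 3.4641.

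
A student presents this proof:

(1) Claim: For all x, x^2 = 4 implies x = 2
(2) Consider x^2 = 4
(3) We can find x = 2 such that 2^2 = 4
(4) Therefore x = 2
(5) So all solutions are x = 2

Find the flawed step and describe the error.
Step 4: Therefore x = 2

Step 4 incorrectly concludes that x = 2 is the only solution. The proof shows that x = 2 is A solution (existence), but does not show it is the ONLY solution (uniqueness). In fact, x = -2 is also a solution since (-2)^2 = 4. Finding one solution doesn't prove there are no others.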